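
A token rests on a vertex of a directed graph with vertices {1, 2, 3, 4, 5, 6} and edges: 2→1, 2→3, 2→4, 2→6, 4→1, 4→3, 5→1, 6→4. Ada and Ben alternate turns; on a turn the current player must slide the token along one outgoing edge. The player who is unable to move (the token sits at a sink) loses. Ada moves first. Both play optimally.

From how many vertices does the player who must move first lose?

Build the W/L table. Terminal = L. A non-terminal position is W if it has a move to some L; otherwise it is L.
Every edge goes from a vertex to one that appears earlier in the order 1, 3, 4, 6, 2, 5, so processing vertices in that order labels each vertex after all of its successors.
1: no outgoing edge → L
3: no outgoing edge → L
4: W (go to 3, an L position)
6: L (sole option 4(W) is W)
2: W (go to 6, an L position)
5: W (go to 1, an L position)
The L vertices are 1, 3, 6; that is 3 in all.

3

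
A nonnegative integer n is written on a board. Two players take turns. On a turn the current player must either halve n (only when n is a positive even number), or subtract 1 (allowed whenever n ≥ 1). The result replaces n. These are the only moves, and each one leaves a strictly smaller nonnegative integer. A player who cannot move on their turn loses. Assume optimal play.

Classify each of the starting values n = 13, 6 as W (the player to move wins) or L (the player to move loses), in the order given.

Classify positions by backward induction: terminal positions (no move available) are L. From any other position, the mover wins iff some move reaches an L.
n=0: no move → L
n=1: reaches L-position 0 → W
n=2: only reaches 1(W), which is W → L
n=3: reaches L-position 2 → W
n=4: reaches L-position 2 → W
n=5: only reaches 4(W), which is W → L
n=6: reaches L-position 5 → W
n=7: only reaches 6(W), which is W → L
n=8: reaches L-position 7 → W
n=9: only reaches 8(W), which is W → L
n=10: reaches L-position 5 → W
n=11: only reaches 10(W), which is W → L
n=12: reaches L-position 11 → W
n=13: only reaches 12(W), which is W → L

13: L, 6: W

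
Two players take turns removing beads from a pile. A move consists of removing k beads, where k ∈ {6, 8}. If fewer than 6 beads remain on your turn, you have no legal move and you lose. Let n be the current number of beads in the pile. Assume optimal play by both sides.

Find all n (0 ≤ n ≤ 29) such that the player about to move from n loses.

0, 1, 2, 3, 4, 5, 14, 15, 16, 17, 18, 19, 28, 29

Build the W/L table. Terminal = L. A non-terminal position is W if it has a move to some L; otherwise it is L.
n=0: no move → L
n=1: no move → L
n=2: no move → L
n=3: no move → L
n=4: no move → L
n=5: no move → L
n=6: reaches L-position 0 → W
n=7: reaches L-position 1 → W
n=8: reaches L-position 2 → W
n=9: reaches L-position 3 → W
n=10: reaches L-position 4 → W
n=11: reaches L-position 5 → W
n=12: reaches L-position 4 → W
n=13: reaches L-position 5 → W
n=14: only reaches 8(W), 6(W), all W → L
n=15: only reaches 9(W), 7(W), all W → L
n=16: only reaches 10(W), 8(W), all W → L
n=17: only reaches 11(W), 9(W), all W → L
n=18: only reaches 12(W), 10(W), all W → L
n=19: only reaches 13(W), 11(W), all W → L
n=20: reaches L-position 14 → W
n=21: reaches L-position 15 → W
n=22: reaches L-position 16 → W
n=23: reaches L-position 17 → W
n=24: reaches L-position 18 → W
n=25: reaches L-position 19 → W
n=26: reaches L-position 18 → W
n=27: reaches L-position 19 → W
n=28: only reaches 22(W), 20(W), all W → L
n=29: only reaches 23(W), 21(W), all W → L
The losing starting values of n are exactly the entries labelled L in this table (14 of them).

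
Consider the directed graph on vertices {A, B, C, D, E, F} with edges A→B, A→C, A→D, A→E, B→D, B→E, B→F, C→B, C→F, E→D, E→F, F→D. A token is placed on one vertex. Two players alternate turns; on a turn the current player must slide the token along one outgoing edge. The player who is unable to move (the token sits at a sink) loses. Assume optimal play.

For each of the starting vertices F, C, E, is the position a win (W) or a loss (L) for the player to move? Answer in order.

F: W, C: L, E: W

Build the W/L table. Terminal = L. A non-terminal position is W if it has a move to some L; otherwise it is L.
Every edge goes from a vertex to one that appears earlier in the order D, F, E, B, C, A, so processing vertices in that order labels each vertex after all of its successors.
D: no outgoing edge → L
F: →D(L), so W
E: →D(L), so W
B: →D(L), so W
C: →B(W), F(W) — all W, so L
A: →C(L), so W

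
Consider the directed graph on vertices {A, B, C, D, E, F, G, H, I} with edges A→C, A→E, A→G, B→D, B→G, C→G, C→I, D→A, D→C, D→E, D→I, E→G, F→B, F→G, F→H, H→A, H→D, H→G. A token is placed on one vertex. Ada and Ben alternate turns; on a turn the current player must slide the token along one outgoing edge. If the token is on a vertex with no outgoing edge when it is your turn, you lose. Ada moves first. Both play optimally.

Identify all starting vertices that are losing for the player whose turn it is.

G, I

Work bottom-up. With no move the player to move loses. Otherwise the position is W if at least one move leads to an L position for the opponent, and L if every move leads to a W.
Every edge goes from a vertex to one that appears earlier in the order G, I, C, E, A, D, H, B, F, so processing vertices in that order labels each vertex after all of its successors.
G: no outgoing edge → L
I: no outgoing edge → L
C: →I(L), so W
E: →G(L), so W
A: →G(L), so W
D: →I(L), so W
H: →G(L), so W
B: →G(L), so W
F: →G(L), so W
Reading off the rows marked L gives the requested list; there are 2 such vertices.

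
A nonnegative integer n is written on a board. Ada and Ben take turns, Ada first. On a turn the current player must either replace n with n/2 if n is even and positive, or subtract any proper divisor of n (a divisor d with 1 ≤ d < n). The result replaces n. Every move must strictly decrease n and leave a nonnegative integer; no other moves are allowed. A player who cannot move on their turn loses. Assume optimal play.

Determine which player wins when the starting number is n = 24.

Positions with no move are L. A position that does have a move is losing for the player to move precisely when every available move leads to a winning position for the opponent. Fill in the labels:
n=0: no move → L
n=1: no move → L
n=2: can move to 1, which is L ⇒ W
n=3: the only move is to 2(W), a W ⇒ L
n=4: can move to 3, which is L ⇒ W
n=5: the only move is to 4(W), a W ⇒ L
n=6: can move to 3, which is L ⇒ W
n=7: the only move is to 6(W), a W ⇒ L
n=8: can move to 7, which is L ⇒ W
n=9: moves to 6(W), 8(W); every one is W ⇒ L
n=10: can move to 5, which is L ⇒ W
n=11: the only move is to 10(W), a W ⇒ L
n=12: can move to 9, which is L ⇒ W
n=13: the only move is to 12(W), a W ⇒ L
n=14: can move to 7, which is L ⇒ W
n=15: moves to 10(W), 12(W), 14(W); every one is W ⇒ L
n=16: can move to 15, which is L ⇒ W
n=17: the only move is to 16(W), a W ⇒ L
n=18: can move to 9, which is L ⇒ W
n=19: the only move is to 18(W), a W ⇒ L
n=20: can move to 15, which is L ⇒ W
n=21: moves to 14(W), 18(W), 20(W); every one is W ⇒ L
n=22: can move to 11, which is L ⇒ W
n=23: the only move is to 22(W), a W ⇒ L
n=24: can move to 21, which is L ⇒ W
The starting position 24 is W: Ada should move to 21, handing over an L position.

Ada wins.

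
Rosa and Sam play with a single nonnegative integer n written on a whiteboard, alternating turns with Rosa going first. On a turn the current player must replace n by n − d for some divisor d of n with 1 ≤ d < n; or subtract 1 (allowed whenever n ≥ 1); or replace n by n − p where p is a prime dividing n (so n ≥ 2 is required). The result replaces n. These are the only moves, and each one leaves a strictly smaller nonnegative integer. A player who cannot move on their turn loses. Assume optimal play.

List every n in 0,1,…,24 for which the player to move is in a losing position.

0, 4, 9, 14, 20

Label each position W (a win for the player to move) or L (a loss). A position with no legal move is L; any other position is W exactly when some move reaches an L, and L when every move reaches a W.
n=0: no move → L
n=1: can move to 0, which is L ⇒ W
n=2: can move to 0, which is L ⇒ W
n=3: can move to 0, which is L ⇒ W
n=4: moves to 2(W), 3(W); every one is W ⇒ L
n=5: can move to 0, which is L ⇒ W
n=6: can move to 4, which is L ⇒ W
n=7: can move to 0, which is L ⇒ W
n=8: can move to 4, which is L ⇒ W
n=9: moves to 6(W), 8(W); every one is W ⇒ L
n=10: can move to 9, which is L ⇒ W
n=11: can move to 0, which is L ⇒ W
n=12: can move to 9, which is L ⇒ W
n=13: can move to 0, which is L ⇒ W
n=14: moves to 7(W), 12(W), 13(W); every one is W ⇒ L
n=15: can move to 14, which is L ⇒ W
n=16: can move to 14, which is L ⇒ W
n=17: can move to 0, which is L ⇒ W
n=18: can move to 9, which is L ⇒ W
n=19: can move to 0, which is L ⇒ W
n=20: moves to 10(W), 15(W), 16(W), 18(W), 19(W); every one is W ⇒ L
n=21: can move to 14, which is L ⇒ W
n=22: can move to 20, which is L ⇒ W
n=23: can move to 0, which is L ⇒ W
n=24: can move to 20, which is L ⇒ W
The losing starting values of n are exactly the entries labelled L in this table (5 of them).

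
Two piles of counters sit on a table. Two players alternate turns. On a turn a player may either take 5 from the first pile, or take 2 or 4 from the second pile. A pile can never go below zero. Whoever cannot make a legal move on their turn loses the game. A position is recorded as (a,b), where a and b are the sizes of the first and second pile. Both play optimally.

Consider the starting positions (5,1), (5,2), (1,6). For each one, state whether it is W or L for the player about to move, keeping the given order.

(5,1): W, (5,2): L, (1,6): L

Label each position W (a win for the player to move) or L (a loss). A position with no legal move is L; any other position is W exactly when some move reaches an L, and L when every move reaches a W.
No move ever increases a pile, so every position that can arise here has a ≤ 5 and b ≤ 6; it is enough to label the cells with 0 ≤ a ≤ 5 and 0 ≤ b ≤ 6.
Every move lowers a or b (never raises either), so fill the grid row by row in increasing a, and left to right within a row: each cell's successors are then already labelled.
      b=0  b=1  b=2  b=3  b=4  b=5  b=6
a=0:    L    L    W    W    W    W    L
a=1:    L    L    W    W    W    W    L
a=2:    L    L    W    W    W    W    L
a=3:    L    L    W    W    W    W    L
a=4:    L    L    W    W    W    W    L
a=5:    W    W    L    L    W    W    W
Cells with no legal move (terminal, hence L): (0,0), (0,1), (1,0), (1,1), (2,0), (2,1), (3,0), (3,1), (4,0), (4,1).
The remaining L cells, each justified by listing all of its moves:
(0,6): L (options (0,4)(W), (0,2)(W) are all W)
(1,6): L (options (1,4)(W), (1,2)(W) are all W)
(2,6): L (options (2,4)(W), (2,2)(W) are all W)
(3,6): L (options (3,4)(W), (3,2)(W) are all W)
(4,6): L (options (4,4)(W), (4,2)(W) are all W)
(5,2): L (options (0,2)(W), (5,0)(W) are all W)
(5,3): L (options (0,3)(W), (5,1)(W) are all W)
Every other cell has at least one move into one of the L cells above, so it is W.
(5,1): the move to (0,1) reaches an L cell, so W
(5,2): one of the L cells justified above, so L
(1,6): one of the L cells justified above, so L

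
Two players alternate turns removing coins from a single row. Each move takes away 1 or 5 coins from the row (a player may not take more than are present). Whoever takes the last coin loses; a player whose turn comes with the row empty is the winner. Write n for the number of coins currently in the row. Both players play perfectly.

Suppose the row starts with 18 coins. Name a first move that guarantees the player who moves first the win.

Remove 1, leaving 17.

Label each position W (a win for the player to move) or L (a loss). A position with no legal move is W; any other position is W exactly when some move reaches an L, and L when every move reaches a W.
n=0: no move; the opponent has just taken the last coin and therefore loses → W
n=1: L (sole option 0(W) is W)
n=2: W (go to 1, an L position)
n=3: L (sole option 2(W) is W)
n=4: W (go to 3, an L position)
n=5: L (options 4(W), 0(W) are all W)
n=6: W (go to 5, an L position)
n=7: L (options 6(W), 2(W) are all W)
n=8: W (go to 7, an L position)
n=9: L (options 8(W), 4(W) are all W)
n=10: W (go to 9, an L position)
n=11: L (options 10(W), 6(W) are all W)
n=12: W (go to 11, an L position)
n=13: L (options 12(W), 8(W) are all W)
n=14: W (go to 13, an L position)
n=15: L (options 14(W), 10(W) are all W)
n=16: W (go to 15, an L position)
n=17: L (options 16(W), 12(W) are all W)
n=18: W (go to 17, an L position)
From 18, the L positions reachable in one move are: 17, 13. Any move reaching one of these is winning.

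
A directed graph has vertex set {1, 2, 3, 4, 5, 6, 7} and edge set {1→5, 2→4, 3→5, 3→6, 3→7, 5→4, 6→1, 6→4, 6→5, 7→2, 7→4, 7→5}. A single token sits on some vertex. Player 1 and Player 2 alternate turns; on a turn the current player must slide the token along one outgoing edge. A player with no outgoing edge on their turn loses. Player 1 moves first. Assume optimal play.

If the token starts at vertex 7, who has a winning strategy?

Player 1 wins.

Classify positions by backward induction: terminal positions (no move available) are L. From any other position, the mover wins iff some move reaches an L.
Every edge goes from a vertex to one that appears earlier in the order 4, 5, 1, 6, 2, 7, 3, so processing vertices in that order labels each vertex after all of its successors.
4: no outgoing edge → L
5: →4(L), so W
1: →5(W) only, which is W, so L
6: →1(L), so W
2: →4(L), so W
7: →4(L), so W
3: →7(W), 6(W), 5(W) — all W, so L
From 7 Player 1 can move to 4, reaching an L position.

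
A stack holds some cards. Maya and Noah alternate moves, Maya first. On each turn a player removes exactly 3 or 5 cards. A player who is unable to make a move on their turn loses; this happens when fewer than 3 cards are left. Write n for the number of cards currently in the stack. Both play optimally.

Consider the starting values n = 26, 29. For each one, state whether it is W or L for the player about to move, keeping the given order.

Use the standard recursion: the mover loses at a terminal position; elsewhere, the mover wins exactly when some move hands the opponent an L position.
n=0: no move → L
n=1: no move → L
n=2: no move → L
n=3: reaches L-position 0 → W
n=4: reaches L-position 1 → W
n=5: reaches L-position 2 → W
n=6: reaches L-position 1 → W
n=7: reaches L-position 2 → W
n=8: only reaches 5(W), 3(W), all W → L
n=9: only reaches 6(W), 4(W), all W → L
n=10: only reaches 7(W), 5(W), all W → L
n=11: reaches L-position 8 → W
n=12: reaches L-position 9 → W
n=13: reaches L-position 10 → W
n=14: reaches L-position 9 → W
n=15: reaches L-position 10 → W
n=16: only reaches 13(W), 11(W), all W → L
n=17: only reaches 14(W), 12(W), all W → L
n=18: only reaches 15(W), 13(W), all W → L
n=19: reaches L-position 16 → W
n=20: reaches L-position 17 → W
n=21: reaches L-position 18 → W
n=22: reaches L-position 17 → W
n=23: reaches L-position 18 → W
n=24: only reaches 21(W), 19(W), all W → L
n=25: only reaches 22(W), 20(W), all W → L
n=26: only reaches 23(W), 21(W), all W → L
n=27: reaches L-position 24 → W
n=28: reaches L-position 25 → W
n=29: reaches L-position 26 → W

26: L, 29: W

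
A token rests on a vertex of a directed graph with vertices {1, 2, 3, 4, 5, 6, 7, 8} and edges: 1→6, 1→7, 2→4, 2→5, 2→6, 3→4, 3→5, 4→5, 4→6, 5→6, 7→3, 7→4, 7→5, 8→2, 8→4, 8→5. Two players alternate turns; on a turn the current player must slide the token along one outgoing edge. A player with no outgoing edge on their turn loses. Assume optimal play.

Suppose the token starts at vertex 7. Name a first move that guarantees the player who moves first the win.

Positions with no move are L. A position that does have a move is losing for the player to move precisely when every available move leads to a winning position for the opponent. Fill in the labels:
Every edge goes from a vertex to one that appears earlier in the order 6, 5, 4, 3, 2, 7, 1, 8, so processing vertices in that order labels each vertex after all of its successors.
6: no outgoing edge → L
5: W (go to 6, an L position)
4: W (go to 6, an L position)
3: L (options 4(W), 5(W) are all W)
2: W (go to 6, an L position)
7: W (go to 3, an L position)
1: W (go to 6, an L position)
8: L (options 2(W), 4(W), 5(W) are all W)
From 7, the L positions reachable in one move are: 3.

Move to 3.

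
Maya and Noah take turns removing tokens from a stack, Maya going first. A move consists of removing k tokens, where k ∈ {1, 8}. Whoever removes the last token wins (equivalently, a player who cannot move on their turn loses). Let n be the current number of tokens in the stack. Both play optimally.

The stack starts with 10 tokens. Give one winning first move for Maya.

Remove 1, leaving 9.

Build the W/L table. Terminal = L. A non-terminal position is W if it has a move to some L; otherwise it is L.
n=0: no move → L
n=1: reaches L-position 0 → W
n=2: only reaches 1(W), which is W → L
n=3: reaches L-position 2 → W
n=4: only reaches 3(W), which is W → L
n=5: reaches L-position 4 → W
n=6: only reaches 5(W), which is W → L
n=7: reaches L-position 6 → W
n=8: reaches L-position 0 → W
n=9: only reaches 8(W), 1(W), all W → L
n=10: reaches L-position 9 → W
From 10, the L positions reachable in one move are: 9, 2. Any move reaching one of these is winning.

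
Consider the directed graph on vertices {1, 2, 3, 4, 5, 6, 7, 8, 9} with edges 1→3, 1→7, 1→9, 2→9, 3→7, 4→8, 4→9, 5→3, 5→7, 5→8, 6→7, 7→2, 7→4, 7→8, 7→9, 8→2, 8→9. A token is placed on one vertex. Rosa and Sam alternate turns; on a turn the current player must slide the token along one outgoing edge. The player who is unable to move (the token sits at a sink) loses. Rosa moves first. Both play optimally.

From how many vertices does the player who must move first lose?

3

Positions with no move are L. A position that does have a move is losing for the player to move precisely when every available move leads to a winning position for the opponent. Fill in the labels:
Every edge goes from a vertex to one that appears earlier in the order 9, 2, 8, 4, 7, 3, 6, 1, 5, so processing vertices in that order labels each vertex after all of its successors.
9: no outgoing edge → L
2: →9(L), so W
8: →9(L), so W
4: →9(L), so W
7: →9(L), so W
3: →7(W) only, which is W, so L
6: →7(W) only, which is W, so L
1: →3(L), so W
5: →3(L), so W
The L vertices are 3, 6, 9; that is 3 in all.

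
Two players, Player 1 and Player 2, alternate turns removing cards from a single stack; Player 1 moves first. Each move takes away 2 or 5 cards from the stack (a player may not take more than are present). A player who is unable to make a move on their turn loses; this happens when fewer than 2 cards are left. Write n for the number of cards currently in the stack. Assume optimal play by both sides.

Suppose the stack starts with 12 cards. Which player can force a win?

Label each position W (a win for the player to move) or L (a loss). A position with no legal move is L; any other position is W exactly when some move reaches an L, and L when every move reaches a W.
n=0: no move → L
n=1: no move → L
n=2: W (go to 0, an L position)
n=3: W (go to 1, an L position)
n=4: L (sole option 2(W) is W)
n=5: W (go to 0, an L position)
n=6: W (go to 4, an L position)
n=7: L (options 5(W), 2(W) are all W)
n=8: L (options 6(W), 3(W) are all W)
n=9: W (go to 7, an L position)
n=10: W (go to 8, an L position)
n=11: L (options 9(W), 6(W) are all W)
n=12: W (go to 7, an L position)
The starting position 12 is W: Player 1 should remove 5, leaving 7, handing over an L position.

Player 1 wins.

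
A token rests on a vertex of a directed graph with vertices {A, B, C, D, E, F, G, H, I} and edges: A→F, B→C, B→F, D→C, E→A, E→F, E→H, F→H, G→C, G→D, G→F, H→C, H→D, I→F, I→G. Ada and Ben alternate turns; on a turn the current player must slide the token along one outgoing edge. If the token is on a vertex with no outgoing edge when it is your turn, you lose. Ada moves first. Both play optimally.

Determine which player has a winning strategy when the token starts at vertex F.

Ben wins.

Compute win/loss labels from the base case upward. A position with no move is L. Any other position is W if it can reach an L in one move, else L.
Every edge goes from a vertex to one that appears earlier in the order C, D, H, F, G, I, B, A, E, so processing vertices in that order labels each vertex after all of its successors.
C: no outgoing edge → L
D: →C(L), so W
H: →C(L), so W
F: →H(W) only, which is W, so L
G: →F(L), so W
I: →F(L), so W
B: →F(L), so W
A: →F(L), so W
E: →F(L), so W
The starting position F is L: whatever Ada does, the opponent receives a W position.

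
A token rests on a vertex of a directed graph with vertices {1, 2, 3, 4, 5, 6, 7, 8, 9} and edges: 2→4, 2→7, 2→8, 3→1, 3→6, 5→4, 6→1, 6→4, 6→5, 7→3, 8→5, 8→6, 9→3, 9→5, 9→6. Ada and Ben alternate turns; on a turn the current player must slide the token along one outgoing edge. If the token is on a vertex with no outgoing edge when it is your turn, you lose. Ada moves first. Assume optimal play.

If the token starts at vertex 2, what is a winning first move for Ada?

Build the W/L table. Terminal = L. A non-terminal position is W if it has a move to some L; otherwise it is L.
Every edge goes from a vertex to one that appears earlier in the order 1, 4, 5, 6, 3, 8, 7, 9, 2, so processing vertices in that order labels each vertex after all of its successors.
1: no outgoing edge → L
4: no outgoing edge → L
5: can move to 4, which is L ⇒ W
6: can move to 4, which is L ⇒ W
3: can move to 1, which is L ⇒ W
8: moves to 6(W), 5(W); every one is W ⇒ L
7: the only move is to 3(W), a W ⇒ L
9: moves to 3(W), 6(W), 5(W); every one is W ⇒ L
2: can move to 7, which is L ⇒ W
From 2, the L positions reachable in one move are: 7, 8, 4. Any move reaching one of these is winning.

Move to 7.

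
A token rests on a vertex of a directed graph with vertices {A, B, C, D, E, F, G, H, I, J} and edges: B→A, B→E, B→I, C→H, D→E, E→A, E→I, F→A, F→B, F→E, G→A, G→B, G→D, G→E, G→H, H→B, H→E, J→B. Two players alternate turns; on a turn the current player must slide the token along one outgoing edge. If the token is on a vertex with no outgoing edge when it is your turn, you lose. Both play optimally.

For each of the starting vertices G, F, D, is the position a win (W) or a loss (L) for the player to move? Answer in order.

Label each position W (a win for the player to move) or L (a loss). A position with no legal move is L; any other position is W exactly when some move reaches an L, and L when every move reaches a W.
Every edge goes from a vertex to one that appears earlier in the order A, I, E, B, H, J, C, D, F, G, so processing vertices in that order labels each vertex after all of its successors.
A: no outgoing edge → L
I: no outgoing edge → L
E: W (go to I, an L position)
B: W (go to I, an L position)
H: L (options B(W), E(W) are all W)
J: L (sole option B(W) is W)
C: W (go to H, an L position)
D: L (sole option E(W) is W)
F: W (go to A, an L position)
G: W (go to D, an L position)

G: W, F: W, D: L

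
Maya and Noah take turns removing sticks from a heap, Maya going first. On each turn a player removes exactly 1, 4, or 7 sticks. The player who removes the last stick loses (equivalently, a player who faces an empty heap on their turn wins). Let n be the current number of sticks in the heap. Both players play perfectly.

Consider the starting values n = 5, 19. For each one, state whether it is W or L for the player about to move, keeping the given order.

Classify positions by backward induction: terminal positions (no move available) are W. From any other position, the mover wins iff some move reaches an L.
n=0: no move; the opponent has just taken the last stick and therefore loses → W
n=1: L (sole option 0(W) is W)
n=2: W (go to 1, an L position)
n=3: L (sole option 2(W) is W)
n=4: W (go to 3, an L position)
n=5: W (go to 1, an L position)
n=6: L (options 5(W), 2(W) are all W)
n=7: W (go to 6, an L position)
n=8: W (go to 1, an L position)
n=9: L (options 8(W), 5(W), 2(W) are all W)
n=10: W (go to 9, an L position)
n=11: L (options 10(W), 7(W), 4(W) are all W)
n=12: W (go to 11, an L position)
n=13: W (go to 9, an L position)
n=14: L (options 13(W), 10(W), 7(W) are all W)
n=15: W (go to 14, an L position)
n=16: W (go to 9, an L position)
n=17: L (options 16(W), 13(W), 10(W) are all W)
n=18: W (go to 17, an L position)
n=19: L (options 18(W), 15(W), 12(W) are all W)

5: W, 19: L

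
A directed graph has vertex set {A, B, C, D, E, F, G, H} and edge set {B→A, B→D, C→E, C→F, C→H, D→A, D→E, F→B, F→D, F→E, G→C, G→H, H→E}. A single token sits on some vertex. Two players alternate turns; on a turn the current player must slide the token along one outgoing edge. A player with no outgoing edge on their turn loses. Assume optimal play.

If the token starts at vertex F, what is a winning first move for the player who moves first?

Move to E.

Positions with no move are L. A position that does have a move is losing for the player to move precisely when every available move leads to a winning position for the opponent. Fill in the labels:
Every edge goes from a vertex to one that appears earlier in the order E, A, D, B, F, H, C, G, so processing vertices in that order labels each vertex after all of its successors.
E: no outgoing edge → L
A: no outgoing edge → L
D: can move to A, which is L ⇒ W
B: can move to A, which is L ⇒ W
F: can move to E, which is L ⇒ W
H: can move to E, which is L ⇒ W
C: can move to E, which is L ⇒ W
G: moves to C(W), H(W); every one is W ⇒ L
From F, the L positions reachable in one move are: E.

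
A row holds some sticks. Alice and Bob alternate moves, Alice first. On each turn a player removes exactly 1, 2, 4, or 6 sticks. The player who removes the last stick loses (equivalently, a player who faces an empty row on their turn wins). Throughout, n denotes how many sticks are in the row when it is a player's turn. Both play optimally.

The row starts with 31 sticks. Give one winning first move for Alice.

Compute win/loss labels from the base case upward. A position with no move is W. Any other position is W if it can reach an L in one move, else L.
n=0: no move; the opponent has just taken the last stick and therefore loses → W
n=1: only reaches 0(W), which is W → L
n=2: reaches L-position 1 → W
n=3: reaches L-position 1 → W
n=4: only reaches 3(W), 2(W), 0(W), all W → L
n=5: reaches L-position 4 → W
n=6: reaches L-position 4 → W
n=7: reaches L-position 1 → W
n=8: reaches L-position 4 → W
n=9: only reaches 8(W), 7(W), 5(W), 3(W), all W → L
n=10: reaches L-position 9 → W
n=11: reaches L-position 9 → W
n=12: only reaches 11(W), 10(W), 8(W), 6(W), all W → L
n=13: reaches L-position 12 → W
n=14: reaches L-position 12 → W
n=15: reaches L-position 9 → W
n=16: reaches L-position 12 → W
n=17: only reaches 16(W), 15(W), 13(W), 11(W), all W → L
n=18: reaches L-position 17 → W
n=19: reaches L-position 17 → W
n=20: only reaches 19(W), 18(W), 16(W), 14(W), all W → L
n=21: reaches L-position 20 → W
n=22: reaches L-position 20 → W
n=23: reaches L-position 17 → W
n=24: reaches L-position 20 → W
n=25: only reaches 24(W), 23(W), 21(W), 19(W), all W → L
n=26: reaches L-position 25 → W
n=27: reaches L-position 25 → W
n=28: only reaches 27(W), 26(W), 24(W), 22(W), all W → L
n=29: reaches L-position 28 → W
n=30: reaches L-position 28 → W
n=31: reaches L-position 25 → W
From 31, the L positions reachable in one move are: 25.

Remove 6, leaving 25.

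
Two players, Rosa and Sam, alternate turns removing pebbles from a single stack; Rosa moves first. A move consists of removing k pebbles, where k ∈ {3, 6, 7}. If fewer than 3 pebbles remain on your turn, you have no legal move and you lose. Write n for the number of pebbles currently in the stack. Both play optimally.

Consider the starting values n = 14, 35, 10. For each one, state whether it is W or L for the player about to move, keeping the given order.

14: W, 35: W, 10: L

Positions with no move are L. A position that does have a move is losing for the player to move precisely when every available move leads to a winning position for the opponent. Fill in the labels:
n=0: no move → L
n=1: no move → L
n=2: no move → L
n=3: reaches L-position 0 → W
n=4: reaches L-position 1 → W
n=5: reaches L-position 2 → W
n=6: reaches L-position 0 → W
n=7: reaches L-position 1 → W
n=8: reaches L-position 2 → W
n=9: reaches L-position 2 → W
n=10: only reaches 7(W), 4(W), 3(W), all W → L
n=11: only reaches 8(W), 5(W), 4(W), all W → L
n=12: only reaches 9(W), 6(W), 5(W), all W → L
n=13: reaches L-position 10 → W
n=14: reaches L-position 11 → W
n=15: reaches L-position 12 → W
n=16: reaches L-position 10 → W
n=17: reaches L-position 11 → W
n=18: reaches L-position 12 → W
n=19: reaches L-position 12 → W
n=20: only reaches 17(W), 14(W), 13(W), all W → L
n=21: only reaches 18(W), 15(W), 14(W), all W → L
n=22: only reaches 19(W), 16(W), 15(W), all W → L
n=23: reaches L-position 20 → W
n=24: reaches L-position 21 → W
n=25: reaches L-position 22 → W
n=26: reaches L-position 20 → W
n=27: reaches L-position 21 → W
n=28: reaches L-position 22 → W
n=29: reaches L-position 22 → W
n=30: only reaches 27(W), 24(W), 23(W), all W → L
n=31: only reaches 28(W), 25(W), 24(W), all W → L
n=32: only reaches 29(W), 26(W), 25(W), all W → L
n=33: reaches L-position 30 → W
n=34: reaches L-position 31 → W
n=35: reaches L-position 32 → W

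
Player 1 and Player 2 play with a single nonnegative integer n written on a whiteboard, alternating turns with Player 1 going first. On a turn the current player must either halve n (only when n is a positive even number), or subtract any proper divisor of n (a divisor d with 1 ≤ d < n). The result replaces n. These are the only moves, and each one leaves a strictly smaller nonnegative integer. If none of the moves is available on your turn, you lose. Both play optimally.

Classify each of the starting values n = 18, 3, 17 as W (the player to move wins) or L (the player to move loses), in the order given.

Positions with no move are L. A position that does have a move is losing for the player to move precisely when every available move leads to a winning position for the opponent. Fill in the labels:
n=0: no move → L
n=1: no move → L
n=2: reaches L-position 1 → W
n=3: only reaches 2(W), which is W → L
n=4: reaches L-position 3 → W
n=5: only reaches 4(W), which is W → L
n=6: reaches L-position 3 → W
n=7: only reaches 6(W), which is W → L
n=8: reaches L-position 7 → W
n=9: only reaches 6(W), 8(W), all W → L
n=10: reaches L-position 5 → W
n=11: only reaches 10(W), which is W → L
n=12: reaches L-position 9 → W
n=13: only reaches 12(W), which is W → L
n=14: reaches L-position 7 → W
n=15: only reaches 10(W), 12(W), 14(W), all W → L
n=16: reaches L-position 15 → W
n=17: only reaches 16(W), which is W → L
n=18: reaches L-position 9 → W

18: W, 3: L, 17: L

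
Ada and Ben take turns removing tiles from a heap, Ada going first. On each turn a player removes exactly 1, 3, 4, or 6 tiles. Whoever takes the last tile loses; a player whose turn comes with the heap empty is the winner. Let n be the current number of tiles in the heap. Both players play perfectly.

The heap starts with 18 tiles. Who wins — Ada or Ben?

Ada wins.

Compute win/loss labels from the base case upward. A position with no move is W. Any other position is W if it can reach an L in one move, else L.
n=0: no move; the opponent has just taken the last tile and therefore loses → W
n=1: →0(W) only, which is W, so L
n=2: →1(L), so W
n=3: →2(W), 0(W) — all W, so L
n=4: →3(L), so W
n=5: →1(L), so W
n=6: →3(L), so W
n=7: →3(L), so W
n=8: →7(W), 5(W), 4(W), 2(W) — all W, so L
n=9: →8(L), so W
n=10: →9(W), 7(W), 6(W), 4(W) — all W, so L
n=11: →10(L), so W
n=12: →8(L), so W
n=13: →10(L), so W
n=14: →10(L), so W
n=15: →14(W), 12(W), 11(W), 9(W) — all W, so L
n=16: →15(L), so W
n=17: →16(W), 14(W), 13(W), 11(W) — all W, so L
n=18: →17(L), so W
The starting position 18 is W: Ada should remove 1, leaving 17, handing over an L position.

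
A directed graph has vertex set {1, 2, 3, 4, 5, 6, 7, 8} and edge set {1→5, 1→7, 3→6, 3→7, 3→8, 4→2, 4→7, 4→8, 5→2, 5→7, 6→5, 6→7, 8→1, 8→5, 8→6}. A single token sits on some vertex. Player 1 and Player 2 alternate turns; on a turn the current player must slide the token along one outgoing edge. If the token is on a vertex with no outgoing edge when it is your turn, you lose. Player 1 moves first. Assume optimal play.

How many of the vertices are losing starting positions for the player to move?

3

Use the standard recursion: the mover loses at a terminal position; elsewhere, the mover wins exactly when some move hands the opponent an L position.
Every edge goes from a vertex to one that appears earlier in the order 2, 7, 5, 6, 1, 8, 4, 3, so processing vertices in that order labels each vertex after all of its successors.
2: no outgoing edge → L
7: no outgoing edge → L
5: →7(L), so W
6: →7(L), so W
1: →7(L), so W
8: →1(W), 6(W), 5(W) — all W, so L
4: →8(L), so W
3: →8(L), so W
The L vertices are 2, 7, 8; that is 3 in all.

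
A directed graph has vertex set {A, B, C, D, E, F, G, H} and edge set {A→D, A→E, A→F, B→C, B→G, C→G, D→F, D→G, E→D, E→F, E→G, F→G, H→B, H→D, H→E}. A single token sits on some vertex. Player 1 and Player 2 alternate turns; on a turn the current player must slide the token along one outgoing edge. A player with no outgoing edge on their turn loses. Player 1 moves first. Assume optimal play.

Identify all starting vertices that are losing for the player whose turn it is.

Work bottom-up. With no move the player to move loses. Otherwise the position is W if at least one move leads to an L position for the opponent, and L if every move leads to a W.
Every edge goes from a vertex to one that appears earlier in the order G, F, D, E, A, C, B, H, so processing vertices in that order labels each vertex after all of its successors.
G: no outgoing edge → L
F: W (go to G, an L position)
D: W (go to G, an L position)
E: W (go to G, an L position)
A: L (options E(W), D(W), F(W) are all W)
C: W (go to G, an L position)
B: W (go to G, an L position)
H: L (options B(W), E(W), D(W) are all W)
Reading off the rows marked L gives the requested list; there are 3 such vertices.

A, G, H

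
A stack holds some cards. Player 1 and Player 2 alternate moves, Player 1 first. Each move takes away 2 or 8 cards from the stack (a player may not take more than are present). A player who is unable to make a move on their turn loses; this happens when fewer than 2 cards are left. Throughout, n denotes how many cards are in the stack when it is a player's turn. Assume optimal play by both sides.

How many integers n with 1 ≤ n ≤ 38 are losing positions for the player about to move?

Label each position W (a win for the player to move) or L (a loss). A position with no legal move is L; any other position is W exactly when some move reaches an L, and L when every move reaches a W.
n=0: no move → L
n=1: no move → L
n=2: W (go to 0, an L position)
n=3: W (go to 1, an L position)
n=4: L (sole option 2(W) is W)
n=5: L (sole option 3(W) is W)
n=6: W (go to 4, an L position)
n=7: W (go to 5, an L position)
n=8: W (go to 0, an L position)
n=9: W (go to 1, an L position)
n=10: L (options 8(W), 2(W) are all W)
n=11: L (options 9(W), 3(W) are all W)
n=12: W (go to 10, an L position)
n=13: W (go to 11, an L position)
n=14: L (options 12(W), 6(W) are all W)
n=15: L (options 13(W), 7(W) are all W)
n=16: W (go to 14, an L position)
n=17: W (go to 15, an L position)
n=18: W (go to 10, an L position)
n=19: W (go to 11, an L position)
n=20: L (options 18(W), 12(W) are all W)
n=21: L (options 19(W), 13(W) are all W)
n=22: W (go to 20, an L position)
n=23: W (go to 21, an L position)
n=24: L (options 22(W), 16(W) are all W)
n=25: L (options 23(W), 17(W) are all W)
n=26: W (go to 24, an L position)
n=27: W (go to 25, an L position)
n=28: W (go to 20, an L position)
n=29: W (go to 21, an L position)
n=30: L (options 28(W), 22(W) are all W)
n=31: L (options 29(W), 23(W) are all W)
n=32: W (go to 30, an L position)
n=33: W (go to 31, an L position)
n=34: L (options 32(W), 26(W) are all W)
n=35: L (options 33(W), 27(W) are all W)
n=36: W (go to 34, an L position)
n=37: W (go to 35, an L position)
n=38: W (go to 30, an L position)
L entries with 1 ≤ n ≤ 38 (n=0 is outside the asked range and is not counted): n = 1, 4, 5, 10, 11, 14, 15, 20, 21, 24, 25, 30, 31, 34, 35; that makes 15.

15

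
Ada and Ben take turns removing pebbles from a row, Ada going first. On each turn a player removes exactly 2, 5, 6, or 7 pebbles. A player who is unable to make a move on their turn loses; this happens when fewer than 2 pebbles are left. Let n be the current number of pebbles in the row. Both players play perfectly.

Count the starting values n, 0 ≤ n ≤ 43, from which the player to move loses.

Positions with no move are L. A position that does have a move is losing for the player to move precisely when every available move leads to a winning position for the opponent. Fill in the labels:
n=0: no move → L
n=1: no move → L
n=2: can move to 0, which is L ⇒ W
n=3: can move to 1, which is L ⇒ W
n=4: the only move is to 2(W), a W ⇒ L
n=5: can move to 0, which is L ⇒ W
n=6: can move to 4, which is L ⇒ W
n=7: can move to 1, which is L ⇒ W
n=8: can move to 1, which is L ⇒ W
n=9: can move to 4, which is L ⇒ W
n=10: can move to 4, which is L ⇒ W
n=11: can move to 4, which is L ⇒ W
n=12: moves to 10(W), 7(W), 6(W), 5(W); every one is W ⇒ L
n=13: moves to 11(W), 8(W), 7(W), 6(W); every one is W ⇒ L
n=14: can move to 12, which is L ⇒ W
n=15: can move to 13, which is L ⇒ W
n=16: moves to 14(W), 11(W), 10(W), 9(W); every one is W ⇒ L
n=17: can move to 12, which is L ⇒ W
n=18: can move to 16, which is L ⇒ W
n=19: can move to 13, which is L ⇒ W
n=20: can move to 13, which is L ⇒ W
n=21: can move to 16, which is L ⇒ W
n=22: can move to 16, which is L ⇒ W
n=23: can move to 16, which is L ⇒ W
n=24: moves to 22(W), 19(W), 18(W), 17(W); every one is W ⇒ L
n=25: moves to 23(W), 20(W), 19(W), 18(W); every one is W ⇒ L
n=26: can move to 24, which is L ⇒ W
n=27: can move to 25, which is L ⇒ W
n=28: moves to 26(W), 23(W), 22(W), 21(W); every one is W ⇒ L
n=29: can move to 24, which is L ⇒ W
n=30: can move to 28, which is L ⇒ W
n=31: can move to 25, which is L ⇒ W
n=32: can move to 25, which is L ⇒ W
n=33: can move to 28, which is L ⇒ W
n=34: can move to 28, which is L ⇒ W
n=35: can move to 28, which is L ⇒ W
n=36: moves to 34(W), 31(W), 30(W), 29(W); every one is W ⇒ L
n=37: moves to 35(W), 32(W), 31(W), 30(W); every one is W ⇒ L
n=38: can move to 36, which is L ⇒ W
n=39: can move to 37, which is L ⇒ W
n=40: moves to 38(W), 35(W), 34(W), 33(W); every one is W ⇒ L
n=41: can move to 36, which is L ⇒ W
n=42: can move to 40, which is L ⇒ W
n=43: can move to 37, which is L ⇒ W
L entries with 0 ≤ n ≤ 43: n = 0, 1, 4, 12, 13, 16, 24, 25, 28, 36, 37, 40; that makes 12.

12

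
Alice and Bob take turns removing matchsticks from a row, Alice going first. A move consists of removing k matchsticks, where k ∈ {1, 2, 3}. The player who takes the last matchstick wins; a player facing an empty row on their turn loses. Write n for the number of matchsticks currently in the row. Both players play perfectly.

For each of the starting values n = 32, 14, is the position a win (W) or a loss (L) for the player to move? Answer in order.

Work bottom-up. With no move the player to move loses. Otherwise the position is W if at least one move leads to an L position for the opponent, and L if every move leads to a W.
n=0: no move → L
n=1: →0(L), so W
n=2: →0(L), so W
n=3: →0(L), so W
n=4: →3(W), 2(W), 1(W) — all W, so L
n=5: →4(L), so W
n=6: →4(L), so W
n=7: →4(L), so W
n=8: →7(W), 6(W), 5(W) — all W, so L
n=9: →8(L), so W
n=10: →8(L), so W
n=11: →8(L), so W
n=12: →11(W), 10(W), 9(W) — all W, so L
n=13: →12(L), so W
n=14: →12(L), so W
n=15: →12(L), so W
n=16: →15(W), 14(W), 13(W) — all W, so L
n=17: →16(L), so W
n=18: →16(L), so W
n=19: →16(L), so W
n=20: →19(W), 18(W), 17(W) — all W, so L
n=21: →20(L), so W
n=22: →20(L), so W
n=23: →20(L), so W
n=24: →23(W), 22(W), 21(W) — all W, so L
n=25: →24(L), so W
n=26: →24(L), so W
n=27: →24(L), so W
n=28: →27(W), 26(W), 25(W) — all W, so L
n=29: →28(L), so W
n=30: →28(L), so W
n=31: →28(L), so W
n=32: →31(W), 30(W), 29(W) — all W, so L

32: L, 14: W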